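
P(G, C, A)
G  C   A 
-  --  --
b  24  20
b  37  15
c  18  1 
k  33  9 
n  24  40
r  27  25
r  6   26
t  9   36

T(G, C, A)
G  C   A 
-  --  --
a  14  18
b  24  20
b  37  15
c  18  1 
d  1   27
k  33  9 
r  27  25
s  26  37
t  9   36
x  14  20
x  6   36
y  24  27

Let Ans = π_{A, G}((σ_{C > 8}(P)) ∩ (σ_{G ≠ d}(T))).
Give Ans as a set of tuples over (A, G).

{(1, c), (15, b), (20, b), (25, r), (36, t), (9, k)}

Filtering on C > 8 leaves {(b, 24, 20), (b, 37, 15), (c, 18, 1), (k, 33, 9), (n, 24, 40), (r, 27, 25), (t, 9, 36)}.
Filtering on G ≠ d leaves {(a, 14, 18), (b, 24, 20), (b, 37, 15), (c, 18, 1), (k, 33, 9), (r, 27, 25), (s, 26, 37), (t, 9, 36), (x, 14, 20), (x, 6, 36), (y, 24, 27)}.
Taking the intersection: {(b, 24, 20), (b, 37, 15), (c, 18, 1), (k, 33, 9), (r, 27, 25), (t, 9, 36)}
π_{A, G} gives {(1, c), (15, b), (20, b), (25, r), (36, t), (9, k)}.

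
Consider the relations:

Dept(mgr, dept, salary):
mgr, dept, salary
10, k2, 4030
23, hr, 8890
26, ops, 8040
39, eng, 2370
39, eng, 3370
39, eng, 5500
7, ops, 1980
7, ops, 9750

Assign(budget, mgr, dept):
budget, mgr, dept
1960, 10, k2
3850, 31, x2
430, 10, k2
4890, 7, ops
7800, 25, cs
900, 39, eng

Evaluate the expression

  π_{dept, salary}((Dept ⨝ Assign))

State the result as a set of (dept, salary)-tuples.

{(eng, 2370), (eng, 3370), (eng, 5500), (k2, 4030), (ops, 1980), (ops, 9750)}

Dept ⋈ Assign (natural join on mgr, dept): {(10, k2, 4030, 1960), (10, k2, 4030, 430), (39, eng, 2370, 900), (39, eng, 3370, 900), (39, eng, 5500, 900), (7, ops, 1980, 4890), (7, ops, 9750, 4890)}
π[dept, salary]: project onto (dept, salary) (1 duplicate(s) eliminated) → {(eng, 2370), (eng, 3370), (eng, 5500), (k2, 4030), (ops, 1980), (ops, 9750)}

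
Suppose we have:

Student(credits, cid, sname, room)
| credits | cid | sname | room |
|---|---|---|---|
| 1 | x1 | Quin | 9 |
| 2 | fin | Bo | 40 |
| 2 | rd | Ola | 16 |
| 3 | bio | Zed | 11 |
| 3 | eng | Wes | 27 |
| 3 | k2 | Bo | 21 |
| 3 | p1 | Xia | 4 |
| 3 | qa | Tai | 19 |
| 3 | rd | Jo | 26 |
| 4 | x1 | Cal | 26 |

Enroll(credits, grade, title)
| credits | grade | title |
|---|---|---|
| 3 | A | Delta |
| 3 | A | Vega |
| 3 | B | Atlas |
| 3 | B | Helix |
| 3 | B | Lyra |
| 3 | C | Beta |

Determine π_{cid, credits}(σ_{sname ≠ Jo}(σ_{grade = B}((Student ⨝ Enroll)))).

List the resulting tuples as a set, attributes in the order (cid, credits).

Joining Student and Enroll on credits yields {(3, bio, Zed, 11, A, Delta), (3, bio, Zed, 11, A, Vega), (3, bio, Zed, 11, B, Atlas), (3, bio, Zed, 11, B, Helix), (3, bio, Zed, 11, B, Lyra), (3, bio, Zed, 11, C, Beta), (3, eng, Wes, 27, A, Delta), (3, eng, Wes, 27, A, Vega), (3, eng, Wes, 27, B, Atlas), (3, eng, Wes, 27, B, Helix), (3, eng, Wes, 27, B, Lyra), (3, eng, Wes, 27, C, Beta), (3, k2, Bo, 21, A, Delta), (3, k2, Bo, 21, A, Vega), (3, k2, Bo, 21, B, Atlas), (3, k2, Bo, 21, B, Helix), (3, k2, Bo, 21, B, Lyra), (3, k2, Bo, 21, C, Beta), (3, p1, Xia, 4, A, Delta), (3, p1, Xia, 4, A, Vega), (3, p1, Xia, 4, B, Atlas), (3, p1, Xia, 4, B, Helix), (3, p1, Xia, 4, B, Lyra), (3, p1, Xia, 4, C, Beta), (3, qa, Tai, 19, A, Delta), (3, qa, Tai, 19, A, Vega), (3, qa, Tai, 19, B, Atlas), (3, qa, Tai, 19, B, Helix), (3, qa, Tai, 19, B, Lyra), (3, qa, Tai, 19, C, Beta), (3, rd, Jo, 26, A, Delta), (3, rd, Jo, 26, A, Vega), (3, rd, Jo, 26, B, Atlas), (3, rd, Jo, 26, B, Helix), (3, rd, Jo, 26, B, Lyra), (3, rd, Jo, 26, C, Beta)}.
Filtering on grade = B leaves {(3, bio, Zed, 11, B, Atlas), (3, bio, Zed, 11, B, Helix), (3, bio, Zed, 11, B, Lyra), (3, eng, Wes, 27, B, Atlas), (3, eng, Wes, 27, B, Helix), (3, eng, Wes, 27, B, Lyra), (3, k2, Bo, 21, B, Atlas), (3, k2, Bo, 21, B, Helix), (3, k2, Bo, 21, B, Lyra), (3, p1, Xia, 4, B, Atlas), (3, p1, Xia, 4, B, Helix), (3, p1, Xia, 4, B, Lyra), (3, qa, Tai, 19, B, Atlas), (3, qa, Tai, 19, B, Helix), (3, qa, Tai, 19, B, Lyra), (3, rd, Jo, 26, B, Atlas), (3, rd, Jo, 26, B, Helix), (3, rd, Jo, 26, B, Lyra)}.
Filtering on sname ≠ Jo leaves {(3, bio, Zed, 11, B, Atlas), (3, bio, Zed, 11, B, Helix), (3, bio, Zed, 11, B, Lyra), (3, eng, Wes, 27, B, Atlas), (3, eng, Wes, 27, B, Helix), (3, eng, Wes, 27, B, Lyra), (3, k2, Bo, 21, B, Atlas), (3, k2, Bo, 21, B, Helix), (3, k2, Bo, 21, B, Lyra), (3, p1, Xia, 4, B, Atlas), (3, p1, Xia, 4, B, Helix), (3, p1, Xia, 4, B, Lyra), (3, qa, Tai, 19, B, Atlas), (3, qa, Tai, 19, B, Helix), (3, qa, Tai, 19, B, Lyra)}.
π_{cid, credits} gives {(bio, 3), (eng, 3), (k2, 3), (p1, 3), (qa, 3)} (10 duplicate(s) eliminated).

{(bio, 3), (eng, 3), (k2, 3), (p1, 3), (qa, 3)}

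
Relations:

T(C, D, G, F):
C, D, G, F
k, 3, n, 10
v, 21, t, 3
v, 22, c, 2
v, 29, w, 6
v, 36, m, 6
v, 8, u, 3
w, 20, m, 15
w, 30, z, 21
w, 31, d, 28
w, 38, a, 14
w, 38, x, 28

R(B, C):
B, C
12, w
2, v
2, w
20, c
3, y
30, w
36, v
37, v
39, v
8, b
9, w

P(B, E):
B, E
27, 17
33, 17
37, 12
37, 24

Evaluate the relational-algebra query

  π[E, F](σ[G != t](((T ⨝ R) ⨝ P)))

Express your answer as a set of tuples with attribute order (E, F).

{(12, 2), (12, 3), (12, 6), (24, 2), (24, 3), (24, 6)}

T ⋈ R (natural join on C): {(v, 21, t, 3, 2), (v, 21, t, 3, 36), (v, 21, t, 3, 37), (v, 21, t, 3, 39), (v, 22, c, 2, 2), (v, 22, c, 2, 36), (v, 22, c, 2, 37), (v, 22, c, 2, 39), (v, 29, w, 6, 2), (v, 29, w, 6, 36), (v, 29, w, 6, 37), (v, 29, w, 6, 39), (v, 36, m, 6, 2), (v, 36, m, 6, 36), (v, 36, m, 6, 37), (v, 36, m, 6, 39), (v, 8, u, 3, 2), (v, 8, u, 3, 36), (v, 8, u, 3, 37), (v, 8, u, 3, 39), (w, 20, m, 15, 12), (w, 20, m, 15, 2), (w, 20, m, 15, 30), (w, 20, m, 15, 9), (w, 30, z, 21, 12), (w, 30, z, 21, 2), (w, 30, z, 21, 30), (w, 30, z, 21, 9), (w, 31, d, 28, 12), (w, 31, d, 28, 2), (w, 31, d, 28, 30), (w, 31, d, 28, 9), (w, 38, a, 14, 12), (w, 38, a, 14, 2), (w, 38, a, 14, 30), (w, 38, a, 14, 9), (w, 38, x, 28, 12), (w, 38, x, 28, 2), (w, 38, x, 28, 30), (w, 38, x, 28, 9)}
(T ⨝ R) ⋈ P (natural join on B): {(v, 21, t, 3, 37, 12), (v, 21, t, 3, 37, 24), (v, 22, c, 2, 37, 12), (v, 22, c, 2, 37, 24), (v, 29, w, 6, 37, 12), (v, 29, w, 6, 37, 24), (v, 36, m, 6, 37, 12), (v, 36, m, 6, 37, 24), (v, 8, u, 3, 37, 12), (v, 8, u, 3, 37, 24)}
Filtering on G != t leaves {(v, 22, c, 2, 37, 12), (v, 22, c, 2, 37, 24), (v, 29, w, 6, 37, 12), (v, 29, w, 6, 37, 24), (v, 36, m, 6, 37, 12), (v, 36, m, 6, 37, 24), (v, 8, u, 3, 37, 12), (v, 8, u, 3, 37, 24)}.
Projecting to E, F (2 duplicate(s) eliminated): {(12, 2), (12, 3), (12, 6), (24, 2), (24, 3), (24, 6)}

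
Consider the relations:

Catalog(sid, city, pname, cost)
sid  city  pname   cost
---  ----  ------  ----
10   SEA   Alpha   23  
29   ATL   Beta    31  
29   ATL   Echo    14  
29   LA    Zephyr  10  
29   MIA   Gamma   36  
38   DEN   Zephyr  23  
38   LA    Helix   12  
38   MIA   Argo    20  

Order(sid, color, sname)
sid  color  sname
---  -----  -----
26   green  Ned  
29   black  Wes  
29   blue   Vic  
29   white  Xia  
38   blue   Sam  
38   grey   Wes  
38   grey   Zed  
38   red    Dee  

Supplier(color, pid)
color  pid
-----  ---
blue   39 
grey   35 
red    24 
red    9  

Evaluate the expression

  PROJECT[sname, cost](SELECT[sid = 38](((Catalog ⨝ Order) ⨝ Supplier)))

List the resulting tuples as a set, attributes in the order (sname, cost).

{(Dee, 12), (Dee, 20), (Dee, 23), (Sam, 12), (Sam, 20), (Sam, 23), (Wes, 12), (Wes, 20), (Wes, 23), (Zed, 12), (Zed, 20), (Zed, 23)}

Natural join on sid: {(29, ATL, Beta, 31, black, Wes), (29, ATL, Beta, 31, blue, Vic), (29, ATL, Beta, 31, white, Xia), (29, ATL, Echo, 14, black, Wes), (29, ATL, Echo, 14, blue, Vic), (29, ATL, Echo, 14, white, Xia), (29, LA, Zephyr, 10, black, Wes), (29, LA, Zephyr, 10, blue, Vic), (29, LA, Zephyr, 10, white, Xia), (29, MIA, Gamma, 36, black, Wes), (29, MIA, Gamma, 36, blue, Vic), (29, MIA, Gamma, 36, white, Xia), (38, DEN, Zephyr, 23, blue, Sam), (38, DEN, Zephyr, 23, grey, Wes), (38, DEN, Zephyr, 23, grey, Zed), (38, DEN, Zephyr, 23, red, Dee), (38, LA, Helix, 12, blue, Sam), (38, LA, Helix, 12, grey, Wes), (38, LA, Helix, 12, grey, Zed), (38, LA, Helix, 12, red, Dee), (38, MIA, Argo, 20, blue, Sam), (38, MIA, Argo, 20, grey, Wes), (38, MIA, Argo, 20, grey, Zed), (38, MIA, Argo, 20, red, Dee)}
Natural join on color: {(29, ATL, Beta, 31, blue, Vic, 39), (29, ATL, Echo, 14, blue, Vic, 39), (29, LA, Zephyr, 10, blue, Vic, 39), (29, MIA, Gamma, 36, blue, Vic, 39), (38, DEN, Zephyr, 23, blue, Sam, 39), (38, DEN, Zephyr, 23, grey, Wes, 35), (38, DEN, Zephyr, 23, grey, Zed, 35), (38, DEN, Zephyr, 23, red, Dee, 24), (38, DEN, Zephyr, 23, red, Dee, 9), (38, LA, Helix, 12, blue, Sam, 39), (38, LA, Helix, 12, grey, Wes, 35), (38, LA, Helix, 12, grey, Zed, 35), (38, LA, Helix, 12, red, Dee, 24), (38, LA, Helix, 12, red, Dee, 9), (38, MIA, Argo, 20, blue, Sam, 39), (38, MIA, Argo, 20, grey, Wes, 35), (38, MIA, Argo, 20, grey, Zed, 35), (38, MIA, Argo, 20, red, Dee, 24), (38, MIA, Argo, 20, red, Dee, 9)}
Apply σ_{sid = 38}; surviving tuples: {(38, DEN, Zephyr, 23, blue, Sam, 39), (38, DEN, Zephyr, 23, grey, Wes, 35), (38, DEN, Zephyr, 23, grey, Zed, 35), (38, DEN, Zephyr, 23, red, Dee, 24), (38, DEN, Zephyr, 23, red, Dee, 9), (38, LA, Helix, 12, blue, Sam, 39), (38, LA, Helix, 12, grey, Wes, 35), (38, LA, Helix, 12, grey, Zed, 35), (38, LA, Helix, 12, red, Dee, 24), (38, LA, Helix, 12, red, Dee, 9), (38, MIA, Argo, 20, blue, Sam, 39), (38, MIA, Argo, 20, grey, Wes, 35), (38, MIA, Argo, 20, grey, Zed, 35), (38, MIA, Argo, 20, red, Dee, 24), (38, MIA, Argo, 20, red, Dee, 9)}
π[sname, cost]: project onto (sname, cost) (3 duplicate(s) eliminated) → {(Dee, 12), (Dee, 20), (Dee, 23), (Sam, 12), (Sam, 20), (Sam, 23), (Wes, 12), (Wes, 20), (Wes, 23), (Zed, 12), (Zed, 20), (Zed, 23)}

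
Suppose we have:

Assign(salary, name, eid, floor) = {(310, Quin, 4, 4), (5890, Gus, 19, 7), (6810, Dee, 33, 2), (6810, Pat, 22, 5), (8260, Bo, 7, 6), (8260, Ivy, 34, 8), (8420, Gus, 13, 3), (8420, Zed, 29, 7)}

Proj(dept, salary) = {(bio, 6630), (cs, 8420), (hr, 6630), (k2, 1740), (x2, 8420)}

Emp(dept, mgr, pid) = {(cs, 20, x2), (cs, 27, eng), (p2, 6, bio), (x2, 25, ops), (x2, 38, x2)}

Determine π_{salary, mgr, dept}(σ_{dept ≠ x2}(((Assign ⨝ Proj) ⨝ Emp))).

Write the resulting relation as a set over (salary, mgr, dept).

{(8420, 20, cs), (8420, 27, cs)}

Assign ⋈ Proj (natural join on salary): {(8420, Gus, 13, 3, cs), (8420, Gus, 13, 3, x2), (8420, Zed, 29, 7, cs), (8420, Zed, 29, 7, x2)}
(Assign ⨝ Proj) ⋈ Emp (natural join on dept): {(8420, Gus, 13, 3, cs, 20, x2), (8420, Gus, 13, 3, cs, 27, eng), (8420, Gus, 13, 3, x2, 25, ops), (8420, Gus, 13, 3, x2, 38, x2), (8420, Zed, 29, 7, cs, 20, x2), (8420, Zed, 29, 7, cs, 27, eng), (8420, Zed, 29, 7, x2, 25, ops), (8420, Zed, 29, 7, x2, 38, x2)}
Filtering on dept ≠ x2 leaves {(8420, Gus, 13, 3, cs, 20, x2), (8420, Gus, 13, 3, cs, 27, eng), (8420, Zed, 29, 7, cs, 20, x2), (8420, Zed, 29, 7, cs, 27, eng)}.
π_{salary, mgr, dept} gives {(8420, 20, cs), (8420, 27, cs)} (2 duplicate(s) eliminated).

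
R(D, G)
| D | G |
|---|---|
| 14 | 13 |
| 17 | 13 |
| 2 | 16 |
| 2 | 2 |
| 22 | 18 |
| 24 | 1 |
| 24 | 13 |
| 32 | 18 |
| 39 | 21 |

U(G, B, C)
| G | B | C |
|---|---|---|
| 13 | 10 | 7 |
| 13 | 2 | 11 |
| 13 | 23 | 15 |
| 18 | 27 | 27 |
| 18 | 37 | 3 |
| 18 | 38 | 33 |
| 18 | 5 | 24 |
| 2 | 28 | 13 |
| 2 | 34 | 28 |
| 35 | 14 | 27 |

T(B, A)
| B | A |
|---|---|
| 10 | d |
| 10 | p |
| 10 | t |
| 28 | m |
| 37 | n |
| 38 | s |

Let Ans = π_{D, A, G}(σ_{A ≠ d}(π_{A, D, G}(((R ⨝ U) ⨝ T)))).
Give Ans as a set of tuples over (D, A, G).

Joining R and U on G yields {(14, 13, 10, 7), (14, 13, 2, 11), (14, 13, 23, 15), (17, 13, 10, 7), (17, 13, 2, 11), (17, 13, 23, 15), (2, 2, 28, 13), (2, 2, 34, 28), (22, 18, 27, 27), (22, 18, 37, 3), (22, 18, 38, 33), (22, 18, 5, 24), (24, 13, 10, 7), (24, 13, 2, 11), (24, 13, 23, 15), (32, 18, 27, 27), (32, 18, 37, 3), (32, 18, 38, 33), (32, 18, 5, 24)}.
Joining (R ⨝ U) and T on B yields {(14, 13, 10, 7, d), (14, 13, 10, 7, p), (14, 13, 10, 7, t), (17, 13, 10, 7, d), (17, 13, 10, 7, p), (17, 13, 10, 7, t), (2, 2, 28, 13, m), (22, 18, 37, 3, n), (22, 18, 38, 33, s), (24, 13, 10, 7, d), (24, 13, 10, 7, p), (24, 13, 10, 7, t), (32, 18, 37, 3, n), (32, 18, 38, 33, s)}.
π[A, D, G]: project onto (A, D, G) → {(d, 14, 13), (d, 17, 13), (d, 24, 13), (m, 2, 2), (n, 22, 18), (n, 32, 18), (p, 14, 13), (p, 17, 13), (p, 24, 13), (s, 22, 18), (s, 32, 18), (t, 14, 13), (t, 17, 13), (t, 24, 13)}
Apply σ_{A ≠ d}; surviving tuples: {(m, 2, 2), (n, 22, 18), (n, 32, 18), (p, 14, 13), (p, 17, 13), (p, 24, 13), (s, 22, 18), (s, 32, 18), (t, 14, 13), (t, 17, 13), (t, 24, 13)}
π[D, A, G]: project onto (D, A, G) → {(14, p, 13), (14, t, 13), (17, p, 13), (17, t, 13), (2, m, 2), (22, n, 18), (22, s, 18), (24, p, 13), (24, t, 13), (32, n, 18), (32, s, 18)}

{(14, p, 13), (14, t, 13), (17, p, 13), (17, t, 13), (2, m, 2), (22, n, 18), (22, s, 18), (24, p, 13), (24, t, 13), (32, n, 18), (32, s, 18)}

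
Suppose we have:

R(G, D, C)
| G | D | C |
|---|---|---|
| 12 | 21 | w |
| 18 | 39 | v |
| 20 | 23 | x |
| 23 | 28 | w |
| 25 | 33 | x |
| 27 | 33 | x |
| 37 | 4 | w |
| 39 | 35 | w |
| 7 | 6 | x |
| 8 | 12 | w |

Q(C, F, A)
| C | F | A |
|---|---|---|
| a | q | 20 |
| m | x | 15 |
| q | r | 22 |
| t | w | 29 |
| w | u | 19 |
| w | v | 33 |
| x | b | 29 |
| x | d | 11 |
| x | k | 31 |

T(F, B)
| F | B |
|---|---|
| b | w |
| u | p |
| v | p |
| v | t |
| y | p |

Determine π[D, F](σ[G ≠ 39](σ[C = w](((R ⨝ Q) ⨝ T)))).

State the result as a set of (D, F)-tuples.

{(12, u), (12, v), (21, u), (21, v), (28, u), (28, v), (4, u), (4, v)}

Natural join on C: {(12, 21, w, u, 19), (12, 21, w, v, 33), (20, 23, x, b, 29), (20, 23, x, d, 11), (20, 23, x, k, 31), (23, 28, w, u, 19), (23, 28, w, v, 33), (25, 33, x, b, 29), (25, 33, x, d, 11), (25, 33, x, k, 31), (27, 33, x, b, 29), (27, 33, x, d, 11), (27, 33, x, k, 31), (37, 4, w, u, 19), (37, 4, w, v, 33), (39, 35, w, u, 19), (39, 35, w, v, 33), (7, 6, x, b, 29), (7, 6, x, d, 11), (7, 6, x, k, 31), (8, 12, w, u, 19), (8, 12, w, v, 33)}
Natural join on F: {(12, 21, w, u, 19, p), (12, 21, w, v, 33, p), (12, 21, w, v, 33, t), (20, 23, x, b, 29, w), (23, 28, w, u, 19, p), (23, 28, w, v, 33, p), (23, 28, w, v, 33, t), (25, 33, x, b, 29, w), (27, 33, x, b, 29, w), (37, 4, w, u, 19, p), (37, 4, w, v, 33, p), (37, 4, w, v, 33, t), (39, 35, w, u, 19, p), (39, 35, w, v, 33, p), (39, 35, w, v, 33, t), (7, 6, x, b, 29, w), (8, 12, w, u, 19, p), (8, 12, w, v, 33, p), (8, 12, w, v, 33, t)}
Selection C = w: {(12, 21, w, u, 19, p), (12, 21, w, v, 33, p), (12, 21, w, v, 33, t), (23, 28, w, u, 19, p), (23, 28, w, v, 33, p), (23, 28, w, v, 33, t), (37, 4, w, u, 19, p), (37, 4, w, v, 33, p), (37, 4, w, v, 33, t), (39, 35, w, u, 19, p), (39, 35, w, v, 33, p), (39, 35, w, v, 33, t), (8, 12, w, u, 19, p), (8, 12, w, v, 33, p), (8, 12, w, v, 33, t)}
Selection G ≠ 39: {(12, 21, w, u, 19, p), (12, 21, w, v, 33, p), (12, 21, w, v, 33, t), (23, 28, w, u, 19, p), (23, 28, w, v, 33, p), (23, 28, w, v, 33, t), (37, 4, w, u, 19, p), (37, 4, w, v, 33, p), (37, 4, w, v, 33, t), (8, 12, w, u, 19, p), (8, 12, w, v, 33, p), (8, 12, w, v, 33, t)}
Keep only column(s) D, F (4 duplicate(s) eliminated): {(12, u), (12, v), (21, u), (21, v), (28, u), (28, v), (4, u), (4, v)}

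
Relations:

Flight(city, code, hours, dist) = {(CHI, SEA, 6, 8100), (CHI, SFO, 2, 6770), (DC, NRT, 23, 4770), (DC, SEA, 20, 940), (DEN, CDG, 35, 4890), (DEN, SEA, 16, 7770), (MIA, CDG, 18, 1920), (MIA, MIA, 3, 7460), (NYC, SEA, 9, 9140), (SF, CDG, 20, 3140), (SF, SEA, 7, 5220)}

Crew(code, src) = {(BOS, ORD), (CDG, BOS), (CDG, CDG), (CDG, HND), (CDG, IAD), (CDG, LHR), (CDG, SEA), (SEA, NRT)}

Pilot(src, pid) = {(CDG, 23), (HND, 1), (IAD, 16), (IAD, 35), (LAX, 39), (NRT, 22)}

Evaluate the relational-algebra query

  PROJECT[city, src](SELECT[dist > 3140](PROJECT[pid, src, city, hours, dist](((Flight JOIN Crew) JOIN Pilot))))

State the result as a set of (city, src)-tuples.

{(CHI, NRT), (DEN, CDG), (DEN, HND), (DEN, IAD), (DEN, NRT), (NYC, NRT), (SF, NRT)}

Joining Flight and Crew on code yields {(CHI, SEA, 6, 8100, NRT), (DC, SEA, 20, 940, NRT), (DEN, CDG, 35, 4890, BOS), (DEN, CDG, 35, 4890, CDG), (DEN, CDG, 35, 4890, HND), (DEN, CDG, 35, 4890, IAD), (DEN, CDG, 35, 4890, LHR), (DEN, CDG, 35, 4890, SEA), (DEN, SEA, 16, 7770, NRT), (MIA, CDG, 18, 1920, BOS), (MIA, CDG, 18, 1920, CDG), (MIA, CDG, 18, 1920, HND), (MIA, CDG, 18, 1920, IAD), (MIA, CDG, 18, 1920, LHR), (MIA, CDG, 18, 1920, SEA), (NYC, SEA, 9, 9140, NRT), (SF, CDG, 20, 3140, BOS), (SF, CDG, 20, 3140, CDG), (SF, CDG, 20, 3140, HND), (SF, CDG, 20, 3140, IAD), (SF, CDG, 20, 3140, LHR), (SF, CDG, 20, 3140, SEA), (SF, SEA, 7, 5220, NRT)}.
Joining (Flight JOIN Crew) and Pilot on src yields {(CHI, SEA, 6, 8100, NRT, 22), (DC, SEA, 20, 940, NRT, 22), (DEN, CDG, 35, 4890, CDG, 23), (DEN, CDG, 35, 4890, HND, 1), (DEN, CDG, 35, 4890, IAD, 16), (DEN, CDG, 35, 4890, IAD, 35), (DEN, SEA, 16, 7770, NRT, 22), (MIA, CDG, 18, 1920, CDG, 23), (MIA, CDG, 18, 1920, HND, 1), (MIA, CDG, 18, 1920, IAD, 16), (MIA, CDG, 18, 1920, IAD, 35), (NYC, SEA, 9, 9140, NRT, 22), (SF, CDG, 20, 3140, CDG, 23), (SF, CDG, 20, 3140, HND, 1), (SF, CDG, 20, 3140, IAD, 16), (SF, CDG, 20, 3140, IAD, 35), (SF, SEA, 7, 5220, NRT, 22)}.
Keep only column(s) pid, src, city, hours, dist: {(1, HND, DEN, 35, 4890), (1, HND, MIA, 18, 1920), (1, HND, SF, 20, 3140), (16, IAD, DEN, 35, 4890), (16, IAD, MIA, 18, 1920), (16, IAD, SF, 20, 3140), (22, NRT, CHI, 6, 8100), (22, NRT, DC, 20, 940), (22, NRT, DEN, 16, 7770), (22, NRT, NYC, 9, 9140), (22, NRT, SF, 7, 5220), (23, CDG, DEN, 35, 4890), (23, CDG, MIA, 18, 1920), (23, CDG, SF, 20, 3140), (35, IAD, DEN, 35, 4890), (35, IAD, MIA, 18, 1920), (35, IAD, SF, 20, 3140)}
σ[dist > 3140]: keep tuples satisfying dist > 3140 → {(1, HND, DEN, 35, 4890), (16, IAD, DEN, 35, 4890), (22, NRT, CHI, 6, 8100), (22, NRT, DEN, 16, 7770), (22, NRT, NYC, 9, 9140), (22, NRT, SF, 7, 5220), (23, CDG, DEN, 35, 4890), (35, IAD, DEN, 35, 4890)}
Keep only column(s) city, src (1 duplicate(s) eliminated): {(CHI, NRT), (DEN, CDG), (DEN, HND), (DEN, IAD), (DEN, NRT), (NYC, NRT), (SF, NRT)}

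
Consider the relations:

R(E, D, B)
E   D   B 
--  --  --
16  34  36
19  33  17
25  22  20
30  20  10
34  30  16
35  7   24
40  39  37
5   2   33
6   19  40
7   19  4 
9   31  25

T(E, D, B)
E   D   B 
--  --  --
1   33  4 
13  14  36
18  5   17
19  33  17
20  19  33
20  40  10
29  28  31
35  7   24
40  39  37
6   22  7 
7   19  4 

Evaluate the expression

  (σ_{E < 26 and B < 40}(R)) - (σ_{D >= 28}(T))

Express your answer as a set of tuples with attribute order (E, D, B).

{(16, 34, 36), (25, 22, 20), (5, 2, 33), (7, 19, 4), (9, 31, 25)}

Selection E < 26 and B < 40: {(16, 34, 36), (19, 33, 17), (25, 22, 20), (5, 2, 33), (7, 19, 4), (9, 31, 25)}
Selection D >= 28: {(1, 33, 4), (19, 33, 17), (20, 40, 10), (29, 28, 31), (40, 39, 37)}
Difference: {(16, 34, 36), (19, 33, 17), (25, 22, 20), (5, 2, 33), (7, 19, 4), (9, 31, 25)} with {(1, 33, 4), (19, 33, 17), (20, 40, 10), (29, 28, 31), (40, 39, 37)} → {(16, 34, 36), (25, 22, 20), (5, 2, 33), (7, 19, 4), (9, 31, 25)}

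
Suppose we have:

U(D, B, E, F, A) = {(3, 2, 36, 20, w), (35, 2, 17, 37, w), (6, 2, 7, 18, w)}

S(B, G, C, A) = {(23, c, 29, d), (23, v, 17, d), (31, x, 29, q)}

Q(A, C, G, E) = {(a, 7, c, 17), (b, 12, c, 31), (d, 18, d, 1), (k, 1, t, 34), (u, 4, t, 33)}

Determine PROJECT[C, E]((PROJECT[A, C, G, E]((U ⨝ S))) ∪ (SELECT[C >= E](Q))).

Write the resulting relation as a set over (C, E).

U ⋈ S (natural join on B, A): {}
Projecting to A, C, G, E: {}
σ[C >= E]: keep tuples satisfying C >= E → {(d, 18, d, 1)}
Union: {} with {(d, 18, d, 1)} → {(d, 18, d, 1)}
Projecting to C, E: {(18, 1)}

{(18, 1)}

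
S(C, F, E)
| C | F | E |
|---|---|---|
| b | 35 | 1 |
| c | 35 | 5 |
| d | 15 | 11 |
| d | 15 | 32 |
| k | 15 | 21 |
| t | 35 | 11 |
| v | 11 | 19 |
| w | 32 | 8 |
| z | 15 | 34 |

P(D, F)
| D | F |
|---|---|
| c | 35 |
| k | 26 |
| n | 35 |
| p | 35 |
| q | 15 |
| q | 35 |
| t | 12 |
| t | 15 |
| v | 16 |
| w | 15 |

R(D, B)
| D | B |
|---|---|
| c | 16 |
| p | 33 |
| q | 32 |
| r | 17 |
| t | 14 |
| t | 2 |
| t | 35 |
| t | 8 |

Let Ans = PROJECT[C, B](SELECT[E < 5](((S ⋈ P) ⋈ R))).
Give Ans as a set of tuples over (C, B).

S ⋈ P (natural join on F): {(b, 35, 1, c), (b, 35, 1, n), (b, 35, 1, p), (b, 35, 1, q), (c, 35, 5, c), (c, 35, 5, n), (c, 35, 5, p), (c, 35, 5, q), (d, 15, 11, q), (d, 15, 11, t), (d, 15, 11, w), (d, 15, 32, q), (d, 15, 32, t), (d, 15, 32, w), (k, 15, 21, q), (k, 15, 21, t), (k, 15, 21, w), (t, 35, 11, c), (t, 35, 11, n), (t, 35, 11, p), (t, 35, 11, q), (z, 15, 34, q), (z, 15, 34, t), (z, 15, 34, w)}
(S ⋈ P) ⋈ R (natural join on D): {(b, 35, 1, c, 16), (b, 35, 1, p, 33), (b, 35, 1, q, 32), (c, 35, 5, c, 16), (c, 35, 5, p, 33), (c, 35, 5, q, 32), (d, 15, 11, q, 32), (d, 15, 11, t, 14), (d, 15, 11, t, 2), (d, 15, 11, t, 35), (d, 15, 11, t, 8), (d, 15, 32, q, 32), (d, 15, 32, t, 14), (d, 15, 32, t, 2), (d, 15, 32, t, 35), (d, 15, 32, t, 8), (k, 15, 21, q, 32), (k, 15, 21, t, 14), (k, 15, 21, t, 2), (k, 15, 21, t, 35), (k, 15, 21, t, 8), (t, 35, 11, c, 16), (t, 35, 11, p, 33), (t, 35, 11, q, 32), (z, 15, 34, q, 32), (z, 15, 34, t, 14), (z, 15, 34, t, 2), (z, 15, 34, t, 35), (z, 15, 34, t, 8)}
Filtering on E < 5 leaves {(b, 35, 1, c, 16), (b, 35, 1, p, 33), (b, 35, 1, q, 32)}.
Projecting to C, B: {(b, 16), (b, 32), (b, 33)}

{(b, 16), (b, 32), (b, 33)}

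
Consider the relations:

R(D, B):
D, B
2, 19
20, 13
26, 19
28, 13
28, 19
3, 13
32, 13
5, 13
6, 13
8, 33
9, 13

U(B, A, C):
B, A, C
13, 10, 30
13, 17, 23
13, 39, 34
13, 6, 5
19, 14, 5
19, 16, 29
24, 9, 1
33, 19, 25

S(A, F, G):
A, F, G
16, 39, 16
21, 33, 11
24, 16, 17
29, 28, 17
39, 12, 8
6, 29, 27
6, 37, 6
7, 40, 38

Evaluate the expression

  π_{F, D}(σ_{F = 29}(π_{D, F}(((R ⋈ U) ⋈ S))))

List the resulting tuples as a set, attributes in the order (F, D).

R ⋈ U (natural join on B): {(2, 19, 14, 5), (2, 19, 16, 29), (20, 13, 10, 30), (20, 13, 17, 23), (20, 13, 39, 34), (20, 13, 6, 5), (26, 19, 14, 5), (26, 19, 16, 29), (28, 13, 10, 30), (28, 13, 17, 23), (28, 13, 39, 34), (28, 13, 6, 5), (28, 19, 14, 5), (28, 19, 16, 29), (3, 13, 10, 30), (3, 13, 17, 23), (3, 13, 39, 34), (3, 13, 6, 5), (32, 13, 10, 30), (32, 13, 17, 23), (32, 13, 39, 34), (32, 13, 6, 5), (5, 13, 10, 30), (5, 13, 17, 23), (5, 13, 39, 34), (5, 13, 6, 5), (6, 13, 10, 30), (6, 13, 17, 23), (6, 13, 39, 34), (6, 13, 6, 5), (8, 33, 19, 25), (9, 13, 10, 30), (9, 13, 17, 23), (9, 13, 39, 34), (9, 13, 6, 5)}
(R ⋈ U) ⋈ S (natural join on A): {(2, 19, 16, 29, 39, 16), (20, 13, 39, 34, 12, 8), (20, 13, 6, 5, 29, 27), (20, 13, 6, 5, 37, 6), (26, 19, 16, 29, 39, 16), (28, 13, 39, 34, 12, 8), (28, 13, 6, 5, 29, 27), (28, 13, 6, 5, 37, 6), (28, 19, 16, 29, 39, 16), (3, 13, 39, 34, 12, 8), (3, 13, 6, 5, 29, 27), (3, 13, 6, 5, 37, 6), (32, 13, 39, 34, 12, 8), (32, 13, 6, 5, 29, 27), (32, 13, 6, 5, 37, 6), (5, 13, 39, 34, 12, 8), (5, 13, 6, 5, 29, 27), (5, 13, 6, 5, 37, 6), (6, 13, 39, 34, 12, 8), (6, 13, 6, 5, 29, 27), (6, 13, 6, 5, 37, 6), (9, 13, 39, 34, 12, 8), (9, 13, 6, 5, 29, 27), (9, 13, 6, 5, 37, 6)}
Keep only column(s) D, F: {(2, 39), (20, 12), (20, 29), (20, 37), (26, 39), (28, 12), (28, 29), (28, 37), (28, 39), (3, 12), (3, 29), (3, 37), (32, 12), (32, 29), (32, 37), (5, 12), (5, 29), (5, 37), (6, 12), (6, 29), (6, 37), (9, 12), (9, 29), (9, 37)}
Selection F = 29: {(20, 29), (28, 29), (3, 29), (32, 29), (5, 29), (6, 29), (9, 29)}
Keep only column(s) F, D: {(29, 20), (29, 28), (29, 3), (29, 32), (29, 5), (29, 6), (29, 9)}

{(29, 20), (29, 28), (29, 3), (29, 32), (29, 5), (29, 6), (29, 9)}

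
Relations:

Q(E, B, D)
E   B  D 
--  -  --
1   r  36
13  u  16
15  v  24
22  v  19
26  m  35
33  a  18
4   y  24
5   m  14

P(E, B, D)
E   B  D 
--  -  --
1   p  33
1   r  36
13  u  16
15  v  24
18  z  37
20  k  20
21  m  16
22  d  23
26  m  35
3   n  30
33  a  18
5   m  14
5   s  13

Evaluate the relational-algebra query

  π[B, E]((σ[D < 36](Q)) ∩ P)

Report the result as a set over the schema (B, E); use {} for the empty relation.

Filtering on D < 36 leaves {(13, u, 16), (15, v, 24), (22, v, 19), (26, m, 35), (33, a, 18), (4, y, 24), (5, m, 14)}.
Set intersection of the two operands is {(13, u, 16), (15, v, 24), (26, m, 35), (33, a, 18), (5, m, 14)}.
π[B, E]: project onto (B, E) → {(a, 33), (m, 26), (m, 5), (u, 13), (v, 15)}

{(a, 33), (m, 26), (m, 5), (u, 13), (v, 15)}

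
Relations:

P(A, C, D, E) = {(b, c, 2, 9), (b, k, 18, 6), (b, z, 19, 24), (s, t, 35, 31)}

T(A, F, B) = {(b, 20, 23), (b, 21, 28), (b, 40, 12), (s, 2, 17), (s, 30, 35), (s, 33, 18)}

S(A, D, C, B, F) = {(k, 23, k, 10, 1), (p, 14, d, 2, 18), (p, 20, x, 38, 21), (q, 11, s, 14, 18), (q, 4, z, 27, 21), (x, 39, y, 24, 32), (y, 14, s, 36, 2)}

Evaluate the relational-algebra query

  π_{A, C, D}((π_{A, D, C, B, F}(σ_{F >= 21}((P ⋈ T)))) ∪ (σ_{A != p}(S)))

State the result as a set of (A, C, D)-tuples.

Natural join on A: {(b, c, 2, 9, 20, 23), (b, c, 2, 9, 21, 28), (b, c, 2, 9, 40, 12), (b, k, 18, 6, 20, 23), (b, k, 18, 6, 21, 28), (b, k, 18, 6, 40, 12), (b, z, 19, 24, 20, 23), (b, z, 19, 24, 21, 28), (b, z, 19, 24, 40, 12), (s, t, 35, 31, 2, 17), (s, t, 35, 31, 30, 35), (s, t, 35, 31, 33, 18)}
σ[F >= 21]: keep tuples satisfying F >= 21 → {(b, c, 2, 9, 21, 28), (b, c, 2, 9, 40, 12), (b, k, 18, 6, 21, 28), (b, k, 18, 6, 40, 12), (b, z, 19, 24, 21, 28), (b, z, 19, 24, 40, 12), (s, t, 35, 31, 30, 35), (s, t, 35, 31, 33, 18)}
π[A, D, C, B, F]: project onto (A, D, C, B, F) → {(b, 18, k, 12, 40), (b, 18, k, 28, 21), (b, 19, z, 12, 40), (b, 19, z, 28, 21), (b, 2, c, 12, 40), (b, 2, c, 28, 21), (s, 35, t, 18, 33), (s, 35, t, 35, 30)}
σ[A != p]: keep tuples satisfying A != p → {(k, 23, k, 10, 1), (q, 11, s, 14, 18), (q, 4, z, 27, 21), (x, 39, y, 24, 32), (y, 14, s, 36, 2)}
Taking the union: {(b, 18, k, 12, 40), (b, 18, k, 28, 21), (b, 19, z, 12, 40), (b, 19, z, 28, 21), (b, 2, c, 12, 40), (b, 2, c, 28, 21), (k, 23, k, 10, 1), (q, 11, s, 14, 18), (q, 4, z, 27, 21), (s, 35, t, 18, 33), (s, 35, t, 35, 30), (x, 39, y, 24, 32), (y, 14, s, 36, 2)}
π[A, C, D]: project onto (A, C, D) (4 duplicate(s) eliminated) → {(b, c, 2), (b, k, 18), (b, z, 19), (k, k, 23), (q, s, 11), (q, z, 4), (s, t, 35), (x, y, 39), (y, s, 14)}

{(b, c, 2), (b, k, 18), (b, z, 19), (k, k, 23), (q, s, 11), (q, z, 4), (s, t, 35), (x, y, 39), (y, s, 14)}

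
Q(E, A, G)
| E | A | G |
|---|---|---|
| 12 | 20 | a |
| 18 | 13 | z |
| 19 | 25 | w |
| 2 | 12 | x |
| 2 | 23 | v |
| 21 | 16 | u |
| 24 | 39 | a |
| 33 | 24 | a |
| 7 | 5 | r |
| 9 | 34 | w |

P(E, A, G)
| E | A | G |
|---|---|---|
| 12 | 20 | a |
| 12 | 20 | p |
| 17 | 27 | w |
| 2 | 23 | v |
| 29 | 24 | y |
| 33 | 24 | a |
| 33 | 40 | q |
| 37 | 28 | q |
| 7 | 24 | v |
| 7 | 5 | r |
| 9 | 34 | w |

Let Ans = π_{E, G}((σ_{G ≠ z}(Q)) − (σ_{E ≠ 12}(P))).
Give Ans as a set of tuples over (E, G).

{(12, a), (19, w), (2, x), (21, u), (24, a)}

Filtering on G ≠ z leaves {(12, 20, a), (19, 25, w), (2, 12, x), (2, 23, v), (21, 16, u), (24, 39, a), (33, 24, a), (7, 5, r), (9, 34, w)}.
Filtering on E ≠ 12 leaves {(17, 27, w), (2, 23, v), (29, 24, y), (33, 24, a), (33, 40, q), (37, 28, q), (7, 24, v), (7, 5, r), (9, 34, w)}.
Taking the difference: {(12, 20, a), (19, 25, w), (2, 12, x), (21, 16, u), (24, 39, a)}
π[E, G]: project onto (E, G) → {(12, a), (19, w), (2, x), (21, u), (24, a)}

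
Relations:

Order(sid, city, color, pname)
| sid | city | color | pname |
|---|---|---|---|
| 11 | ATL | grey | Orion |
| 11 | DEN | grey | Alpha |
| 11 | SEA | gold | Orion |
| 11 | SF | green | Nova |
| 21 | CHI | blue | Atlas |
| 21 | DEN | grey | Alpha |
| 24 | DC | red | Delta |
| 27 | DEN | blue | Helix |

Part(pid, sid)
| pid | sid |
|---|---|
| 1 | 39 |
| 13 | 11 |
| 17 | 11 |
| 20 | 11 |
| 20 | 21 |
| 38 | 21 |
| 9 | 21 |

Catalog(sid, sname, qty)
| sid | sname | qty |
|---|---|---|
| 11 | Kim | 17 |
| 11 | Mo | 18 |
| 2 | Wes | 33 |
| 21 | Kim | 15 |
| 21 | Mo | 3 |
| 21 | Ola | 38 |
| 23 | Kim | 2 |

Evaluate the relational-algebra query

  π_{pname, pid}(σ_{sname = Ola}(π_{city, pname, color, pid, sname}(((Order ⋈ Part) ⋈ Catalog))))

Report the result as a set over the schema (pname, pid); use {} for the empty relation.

{(Alpha, 20), (Alpha, 38), (Alpha, 9), (Atlas, 20), (Atlas, 38), (Atlas, 9)}

Joining Order and Part on sid yields {(11, ATL, grey, Orion, 13), (11, ATL, grey, Orion, 17), (11, ATL, grey, Orion, 20), (11, DEN, grey, Alpha, 13), (11, DEN, grey, Alpha, 17), (11, DEN, grey, Alpha, 20), (11, SEA, gold, Orion, 13), (11, SEA, gold, Orion, 17), (11, SEA, gold, Orion, 20), (11, SF, green, Nova, 13), (11, SF, green, Nova, 17), (11, SF, green, Nova, 20), (21, CHI, blue, Atlas, 20), (21, CHI, blue, Atlas, 38), (21, CHI, blue, Atlas, 9), (21, DEN, grey, Alpha, 20), (21, DEN, grey, Alpha, 38), (21, DEN, grey, Alpha, 9)}.
Joining (Order ⋈ Part) and Catalog on sid yields {(11, ATL, grey, Orion, 13, Kim, 17), (11, ATL, grey, Orion, 13, Mo, 18), (11, ATL, grey, Orion, 17, Kim, 17), (11, ATL, grey, Orion, 17, Mo, 18), (11, ATL, grey, Orion, 20, Kim, 17), (11, ATL, grey, Orion, 20, Mo, 18), (11, DEN, grey, Alpha, 13, Kim, 17), (11, DEN, grey, Alpha, 13, Mo, 18), (11, DEN, grey, Alpha, 17, Kim, 17), (11, DEN, grey, Alpha, 17, Mo, 18), (11, DEN, grey, Alpha, 20, Kim, 17), (11, DEN, grey, Alpha, 20, Mo, 18), (11, SEA, gold, Orion, 13, Kim, 17), (11, SEA, gold, Orion, 13, Mo, 18), (11, SEA, gold, Orion, 17, Kim, 17), (11, SEA, gold, Orion, 17, Mo, 18), (11, SEA, gold, Orion, 20, Kim, 17), (11, SEA, gold, Orion, 20, Mo, 18), (11, SF, green, Nova, 13, Kim, 17), (11, SF, green, Nova, 13, Mo, 18), (11, SF, green, Nova, 17, Kim, 17), (11, SF, green, Nova, 17, Mo, 18), (11, SF, green, Nova, 20, Kim, 17), (11, SF, green, Nova, 20, Mo, 18), (21, CHI, blue, Atlas, 20, Kim, 15), (21, CHI, blue, Atlas, 20, Mo, 3), (21, CHI, blue, Atlas, 20, Ola, 38), (21, CHI, blue, Atlas, 38, Kim, 15), (21, CHI, blue, Atlas, 38, Mo, 3), (21, CHI, blue, Atlas, 38, Ola, 38), (21, CHI, blue, Atlas, 9, Kim, 15), (21, CHI, blue, Atlas, 9, Mo, 3), (21, CHI, blue, Atlas, 9, Ola, 38), (21, DEN, grey, Alpha, 20, Kim, 15), (21, DEN, grey, Alpha, 20, Mo, 3), (21, DEN, grey, Alpha, 20, Ola, 38), (21, DEN, grey, Alpha, 38, Kim, 15), (21, DEN, grey, Alpha, 38, Mo, 3), (21, DEN, grey, Alpha, 38, Ola, 38), (21, DEN, grey, Alpha, 9, Kim, 15), (21, DEN, grey, Alpha, 9, Mo, 3), (21, DEN, grey, Alpha, 9, Ola, 38)}.
π_{city, pname, color, pid, sname} gives {(ATL, Orion, grey, 13, Kim), (ATL, Orion, grey, 13, Mo), (ATL, Orion, grey, 17, Kim), (ATL, Orion, grey, 17, Mo), (ATL, Orion, grey, 20, Kim), (ATL, Orion, grey, 20, Mo), (CHI, Atlas, blue, 20, Kim), (CHI, Atlas, blue, 20, Mo), (CHI, Atlas, blue, 20, Ola), (CHI, Atlas, blue, 38, Kim), (CHI, Atlas, blue, 38, Mo), (CHI, Atlas, blue, 38, Ola), (CHI, Atlas, blue, 9, Kim), (CHI, Atlas, blue, 9, Mo), (CHI, Atlas, blue, 9, Ola), (DEN, Alpha, grey, 13, Kim), (DEN, Alpha, grey, 13, Mo), (DEN, Alpha, grey, 17, Kim), (DEN, Alpha, grey, 17, Mo), (DEN, Alpha, grey, 20, Kim), (DEN, Alpha, grey, 20, Mo), (DEN, Alpha, grey, 20, Ola), (DEN, Alpha, grey, 38, Kim), (DEN, Alpha, grey, 38, Mo), (DEN, Alpha, grey, 38, Ola), (DEN, Alpha, grey, 9, Kim), (DEN, Alpha, grey, 9, Mo), (DEN, Alpha, grey, 9, Ola), (SEA, Orion, gold, 13, Kim), (SEA, Orion, gold, 13, Mo), (SEA, Orion, gold, 17, Kim), (SEA, Orion, gold, 17, Mo), (SEA, Orion, gold, 20, Kim), (SEA, Orion, gold, 20, Mo), (SF, Nova, green, 13, Kim), (SF, Nova, green, 13, Mo), (SF, Nova, green, 17, Kim), (SF, Nova, green, 17, Mo), (SF, Nova, green, 20, Kim), (SF, Nova, green, 20, Mo)} (2 duplicate(s) eliminated).
Filtering on sname = Ola leaves {(CHI, Atlas, blue, 20, Ola), (CHI, Atlas, blue, 38, Ola), (CHI, Atlas, blue, 9, Ola), (DEN, Alpha, grey, 20, Ola), (DEN, Alpha, grey, 38, Ola), (DEN, Alpha, grey, 9, Ola)}.
π_{pname, pid} gives {(Alpha, 20), (Alpha, 38), (Alpha, 9), (Atlas, 20), (Atlas, 38), (Atlas, 9)}.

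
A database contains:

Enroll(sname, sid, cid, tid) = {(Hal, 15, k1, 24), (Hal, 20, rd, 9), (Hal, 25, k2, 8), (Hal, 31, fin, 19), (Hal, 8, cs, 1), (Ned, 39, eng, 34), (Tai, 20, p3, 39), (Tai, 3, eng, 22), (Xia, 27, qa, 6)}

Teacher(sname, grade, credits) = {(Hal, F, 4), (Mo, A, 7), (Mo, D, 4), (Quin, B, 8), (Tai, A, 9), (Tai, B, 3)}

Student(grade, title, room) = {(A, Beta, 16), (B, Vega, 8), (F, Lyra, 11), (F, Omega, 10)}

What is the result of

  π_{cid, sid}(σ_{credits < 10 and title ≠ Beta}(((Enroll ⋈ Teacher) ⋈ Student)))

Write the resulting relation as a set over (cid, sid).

{(cs, 8), (eng, 3), (fin, 31), (k1, 15), (k2, 25), (p3, 20), (rd, 20)}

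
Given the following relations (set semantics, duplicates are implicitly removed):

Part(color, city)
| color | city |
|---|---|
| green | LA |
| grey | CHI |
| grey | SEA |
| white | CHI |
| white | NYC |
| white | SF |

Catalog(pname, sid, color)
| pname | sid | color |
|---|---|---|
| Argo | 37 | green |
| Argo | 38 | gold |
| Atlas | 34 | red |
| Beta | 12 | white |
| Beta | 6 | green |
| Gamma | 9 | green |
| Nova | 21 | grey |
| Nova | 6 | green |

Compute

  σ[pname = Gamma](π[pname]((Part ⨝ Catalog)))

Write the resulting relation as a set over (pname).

Part ⋈ Catalog (natural join on color): {(green, LA, Argo, 37), (green, LA, Beta, 6), (green, LA, Gamma, 9), (green, LA, Nova, 6), (grey, CHI, Nova, 21), (grey, SEA, Nova, 21), (white, CHI, Beta, 12), (white, NYC, Beta, 12), (white, SF, Beta, 12)}
π_{pname} gives {Argo, Beta, Gamma, Nova} (5 duplicate(s) eliminated).
Apply σ_{pname = Gamma}; surviving tuples: {Gamma}

{Gamma}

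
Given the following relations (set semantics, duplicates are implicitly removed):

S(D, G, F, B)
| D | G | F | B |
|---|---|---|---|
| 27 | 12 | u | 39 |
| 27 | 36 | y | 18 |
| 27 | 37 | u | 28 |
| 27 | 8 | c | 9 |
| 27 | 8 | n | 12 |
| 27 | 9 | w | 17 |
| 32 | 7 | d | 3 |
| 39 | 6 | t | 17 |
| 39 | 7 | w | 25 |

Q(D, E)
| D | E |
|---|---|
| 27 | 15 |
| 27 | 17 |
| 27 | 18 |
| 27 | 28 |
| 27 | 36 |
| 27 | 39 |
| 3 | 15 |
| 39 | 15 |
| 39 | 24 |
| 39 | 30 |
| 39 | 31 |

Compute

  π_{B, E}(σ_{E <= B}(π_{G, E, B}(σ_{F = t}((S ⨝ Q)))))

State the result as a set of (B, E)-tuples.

S ⋈ Q (natural join on D): {(27, 12, u, 39, 15), (27, 12, u, 39, 17), (27, 12, u, 39, 18), (27, 12, u, 39, 28), (27, 12, u, 39, 36), (27, 12, u, 39, 39), (27, 36, y, 18, 15), (27, 36, y, 18, 17), (27, 36, y, 18, 18), (27, 36, y, 18, 28), (27, 36, y, 18, 36), (27, 36, y, 18, 39), (27, 37, u, 28, 15), (27, 37, u, 28, 17), (27, 37, u, 28, 18), (27, 37, u, 28, 28), (27, 37, u, 28, 36), (27, 37, u, 28, 39), (27, 8, c, 9, 15), (27, 8, c, 9, 17), (27, 8, c, 9, 18), (27, 8, c, 9, 28), (27, 8, c, 9, 36), (27, 8, c, 9, 39), (27, 8, n, 12, 15), (27, 8, n, 12, 17), (27, 8, n, 12, 18), (27, 8, n, 12, 28), (27, 8, n, 12, 36), (27, 8, n, 12, 39), (27, 9, w, 17, 15), (27, 9, w, 17, 17), (27, 9, w, 17, 18), (27, 9, w, 17, 28), (27, 9, w, 17, 36), (27, 9, w, 17, 39), (39, 6, t, 17, 15), (39, 6, t, 17, 24), (39, 6, t, 17, 30), (39, 6, t, 17, 31), (39, 7, w, 25, 15), (39, 7, w, 25, 24), (39, 7, w, 25, 30), (39, 7, w, 25, 31)}
Filtering on F = t leaves {(39, 6, t, 17, 15), (39, 6, t, 17, 24), (39, 6, t, 17, 30), (39, 6, t, 17, 31)}.
π_{G, E, B} gives {(6, 15, 17), (6, 24, 17), (6, 30, 17), (6, 31, 17)}.
Filtering on E <= B leaves {(6, 15, 17)}.
π_{B, E} gives {(17, 15)}.

{(17, 15)}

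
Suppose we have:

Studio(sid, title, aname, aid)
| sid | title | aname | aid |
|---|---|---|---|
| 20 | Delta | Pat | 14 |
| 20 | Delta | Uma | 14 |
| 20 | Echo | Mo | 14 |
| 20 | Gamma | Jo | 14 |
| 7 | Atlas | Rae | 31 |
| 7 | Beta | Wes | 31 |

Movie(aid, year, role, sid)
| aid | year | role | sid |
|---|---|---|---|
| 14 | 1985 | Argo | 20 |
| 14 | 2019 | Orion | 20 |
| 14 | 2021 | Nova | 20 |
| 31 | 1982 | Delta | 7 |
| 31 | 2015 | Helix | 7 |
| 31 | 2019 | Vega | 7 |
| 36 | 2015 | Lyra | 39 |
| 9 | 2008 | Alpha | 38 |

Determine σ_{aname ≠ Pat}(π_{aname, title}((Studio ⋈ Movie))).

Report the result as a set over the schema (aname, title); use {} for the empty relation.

{(Jo, Gamma), (Mo, Echo), (Rae, Atlas), (Uma, Delta), (Wes, Beta)}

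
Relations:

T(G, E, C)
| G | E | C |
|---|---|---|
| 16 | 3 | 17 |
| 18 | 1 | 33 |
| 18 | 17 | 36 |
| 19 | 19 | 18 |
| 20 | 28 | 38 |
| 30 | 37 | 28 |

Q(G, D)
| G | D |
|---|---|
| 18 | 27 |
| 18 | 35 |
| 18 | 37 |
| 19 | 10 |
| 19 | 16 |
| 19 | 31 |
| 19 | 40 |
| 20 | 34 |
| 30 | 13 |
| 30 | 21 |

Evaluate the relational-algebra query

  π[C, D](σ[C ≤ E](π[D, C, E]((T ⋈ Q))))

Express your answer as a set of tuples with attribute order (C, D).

{(18, 10), (18, 16), (18, 31), (18, 40), (28, 13), (28, 21)}

Joining T and Q on G yields {(18, 1, 33, 27), (18, 1, 33, 35), (18, 1, 33, 37), (18, 17, 36, 27), (18, 17, 36, 35), (18, 17, 36, 37), (19, 19, 18, 10), (19, 19, 18, 16), (19, 19, 18, 31), (19, 19, 18, 40), (20, 28, 38, 34), (30, 37, 28, 13), (30, 37, 28, 21)}.
π[D, C, E]: project onto (D, C, E) → {(10, 18, 19), (13, 28, 37), (16, 18, 19), (21, 28, 37), (27, 33, 1), (27, 36, 17), (31, 18, 19), (34, 38, 28), (35, 33, 1), (35, 36, 17), (37, 33, 1), (37, 36, 17), (40, 18, 19)}
Apply σ_{C ≤ E}; surviving tuples: {(10, 18, 19), (13, 28, 37), (16, 18, 19), (21, 28, 37), (31, 18, 19), (40, 18, 19)}
π[C, D]: project onto (C, D) → {(18, 10), (18, 16), (18, 31), (18, 40), (28, 13), (28, 21)}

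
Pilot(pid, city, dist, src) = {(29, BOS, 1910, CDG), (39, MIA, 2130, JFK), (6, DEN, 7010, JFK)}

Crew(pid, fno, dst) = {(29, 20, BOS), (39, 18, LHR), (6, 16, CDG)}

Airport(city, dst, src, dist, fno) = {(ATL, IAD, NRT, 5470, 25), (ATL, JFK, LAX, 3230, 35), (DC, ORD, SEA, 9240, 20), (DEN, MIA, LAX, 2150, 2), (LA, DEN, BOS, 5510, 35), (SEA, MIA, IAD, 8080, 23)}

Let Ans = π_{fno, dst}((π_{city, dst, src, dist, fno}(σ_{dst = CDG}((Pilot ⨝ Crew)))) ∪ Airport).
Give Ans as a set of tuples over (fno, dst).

Joining Pilot and Crew on pid yields {(29, BOS, 1910, CDG, 20, BOS), (39, MIA, 2130, JFK, 18, LHR), (6, DEN, 7010, JFK, 16, CDG)}.
Filtering on dst = CDG leaves {(6, DEN, 7010, JFK, 16, CDG)}.
π_{city, dst, src, dist, fno} gives {(DEN, CDG, JFK, 7010, 16)}.
Taking the union: {(ATL, IAD, NRT, 5470, 25), (ATL, JFK, LAX, 3230, 35), (DC, ORD, SEA, 9240, 20), (DEN, CDG, JFK, 7010, 16), (DEN, MIA, LAX, 2150, 2), (LA, DEN, BOS, 5510, 35), (SEA, MIA, IAD, 8080, 23)}
π_{fno, dst} gives {(16, CDG), (2, MIA), (20, ORD), (23, MIA), (25, IAD), (35, DEN), (35, JFK)}.

{(16, CDG), (2, MIA), (20, ORD), (23, MIA), (25, IAD), (35, DEN), (35, JFK)}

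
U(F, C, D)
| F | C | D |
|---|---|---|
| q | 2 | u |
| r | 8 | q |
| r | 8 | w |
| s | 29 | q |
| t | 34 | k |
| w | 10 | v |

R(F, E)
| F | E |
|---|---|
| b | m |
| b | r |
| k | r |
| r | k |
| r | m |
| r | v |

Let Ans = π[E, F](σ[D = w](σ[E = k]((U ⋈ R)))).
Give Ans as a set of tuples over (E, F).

Joining U and R on F yields {(r, 8, q, k), (r, 8, q, m), (r, 8, q, v), (r, 8, w, k), (r, 8, w, m), (r, 8, w, v)}.
σ[E = k]: keep tuples satisfying E = k → {(r, 8, q, k), (r, 8, w, k)}
σ[D = w]: keep tuples satisfying D = w → {(r, 8, w, k)}
Keep only column(s) E, F: {(k, r)}

{(k, r)}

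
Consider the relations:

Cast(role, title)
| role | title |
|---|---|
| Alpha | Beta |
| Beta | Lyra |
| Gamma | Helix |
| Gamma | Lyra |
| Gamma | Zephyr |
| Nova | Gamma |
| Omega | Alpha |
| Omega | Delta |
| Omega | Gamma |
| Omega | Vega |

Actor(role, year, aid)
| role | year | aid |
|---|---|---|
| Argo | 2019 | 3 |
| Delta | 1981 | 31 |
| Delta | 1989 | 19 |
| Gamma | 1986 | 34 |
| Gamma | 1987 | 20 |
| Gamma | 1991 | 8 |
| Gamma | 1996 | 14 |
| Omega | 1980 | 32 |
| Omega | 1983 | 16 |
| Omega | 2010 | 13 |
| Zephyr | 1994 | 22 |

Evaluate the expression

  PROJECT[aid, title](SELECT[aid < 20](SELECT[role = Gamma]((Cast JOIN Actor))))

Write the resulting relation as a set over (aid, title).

Cast ⋈ Actor (natural join on role): {(Gamma, Helix, 1986, 34), (Gamma, Helix, 1987, 20), (Gamma, Helix, 1991, 8), (Gamma, Helix, 1996, 14), (Gamma, Lyra, 1986, 34), (Gamma, Lyra, 1987, 20), (Gamma, Lyra, 1991, 8), (Gamma, Lyra, 1996, 14), (Gamma, Zephyr, 1986, 34), (Gamma, Zephyr, 1987, 20), (Gamma, Zephyr, 1991, 8), (Gamma, Zephyr, 1996, 14), (Omega, Alpha, 1980, 32), (Omega, Alpha, 1983, 16), (Omega, Alpha, 2010, 13), (Omega, Delta, 1980, 32), (Omega, Delta, 1983, 16), (Omega, Delta, 2010, 13), (Omega, Gamma, 1980, 32), (Omega, Gamma, 1983, 16), (Omega, Gamma, 2010, 13), (Omega, Vega, 1980, 32), (Omega, Vega, 1983, 16), (Omega, Vega, 2010, 13)}
Selection role = Gamma: {(Gamma, Helix, 1986, 34), (Gamma, Helix, 1987, 20), (Gamma, Helix, 1991, 8), (Gamma, Helix, 1996, 14), (Gamma, Lyra, 1986, 34), (Gamma, Lyra, 1987, 20), (Gamma, Lyra, 1991, 8), (Gamma, Lyra, 1996, 14), (Gamma, Zephyr, 1986, 34), (Gamma, Zephyr, 1987, 20), (Gamma, Zephyr, 1991, 8), (Gamma, Zephyr, 1996, 14)}
Selection aid < 20: {(Gamma, Helix, 1991, 8), (Gamma, Helix, 1996, 14), (Gamma, Lyra, 1991, 8), (Gamma, Lyra, 1996, 14), (Gamma, Zephyr, 1991, 8), (Gamma, Zephyr, 1996, 14)}
π[aid, title]: project onto (aid, title) → {(14, Helix), (14, Lyra), (14, Zephyr), (8, Helix), (8, Lyra), (8, Zephyr)}

{(14, Helix), (14, Lyra), (14, Zephyr), (8, Helix), (8, Lyra), (8, Zephyr)}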